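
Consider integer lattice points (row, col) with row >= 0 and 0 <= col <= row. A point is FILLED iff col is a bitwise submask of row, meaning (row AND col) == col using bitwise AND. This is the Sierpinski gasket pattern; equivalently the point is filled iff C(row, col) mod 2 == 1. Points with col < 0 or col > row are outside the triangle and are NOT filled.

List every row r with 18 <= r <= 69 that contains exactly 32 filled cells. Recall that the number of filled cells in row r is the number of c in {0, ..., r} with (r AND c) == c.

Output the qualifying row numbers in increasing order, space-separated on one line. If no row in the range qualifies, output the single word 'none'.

Answer: 31 47 55 59 61 62

Derivation:
Row r has 2^popcount(r) filled cells, so we need popcount(r) = log2(32) = 5.
Scan r = 18..69 and keep those with exactly 5 one-bits:
r=18=10010 popcount=2 -> skip
r=19=10011 popcount=3 -> skip
r=20=10100 popcount=2 -> skip
r=21=10101 popcount=3 -> skip
r=22=10110 popcount=3 -> skip
r=23=10111 popcount=4 -> skip
r=24=11000 popcount=2 -> skip
r=25=11001 popcount=3 -> skip
r=26=11010 popcount=3 -> skip
r=27=11011 popcount=4 -> skip
r=28=11100 popcount=3 -> skip
r=29=11101 popcount=4 -> skip
r=30=11110 popcount=4 -> skip
r=31=11111 popcount=5 -> KEEP
r=32=100000 popcount=1 -> skip
r=33=100001 popcount=2 -> skip
r=34=100010 popcount=2 -> skip
r=35=100011 popcount=3 -> skip
r=36=100100 popcount=2 -> skip
r=37=100101 popcount=3 -> skip
r=38=100110 popcount=3 -> skip
r=39=100111 popcount=4 -> skip
r=40=101000 popcount=2 -> skip
r=41=101001 popcount=3 -> skip
r=42=101010 popcount=3 -> skip
r=43=101011 popcount=4 -> skip
r=44=101100 popcount=3 -> skip
r=45=101101 popcount=4 -> skip
r=46=101110 popcount=4 -> skip
r=47=101111 popcount=5 -> KEEP
r=48=110000 popcount=2 -> skip
r=49=110001 popcount=3 -> skip
r=50=110010 popcount=3 -> skip
r=51=110011 popcount=4 -> skip
r=52=110100 popcount=3 -> skip
r=53=110101 popcount=4 -> skip
r=54=110110 popcount=4 -> skip
r=55=110111 popcount=5 -> KEEP
r=56=111000 popcount=3 -> skip
r=57=111001 popcount=4 -> skip
r=58=111010 popcount=4 -> skip
r=59=111011 popcount=5 -> KEEP
r=60=111100 popcount=4 -> skip
r=61=111101 popcount=5 -> KEEP
r=62=111110 popcount=5 -> KEEP
r=63=111111 popcount=6 -> skip
r=64=1000000 popcount=1 -> skip
r=65=1000001 popcount=2 -> skip
r=66=1000010 popcount=2 -> skip
r=67=1000011 popcount=3 -> skip
r=68=1000100 popcount=2 -> skip
r=69=1000101 popcount=3 -> skip
Kept rows: 31 47 55 59 61 62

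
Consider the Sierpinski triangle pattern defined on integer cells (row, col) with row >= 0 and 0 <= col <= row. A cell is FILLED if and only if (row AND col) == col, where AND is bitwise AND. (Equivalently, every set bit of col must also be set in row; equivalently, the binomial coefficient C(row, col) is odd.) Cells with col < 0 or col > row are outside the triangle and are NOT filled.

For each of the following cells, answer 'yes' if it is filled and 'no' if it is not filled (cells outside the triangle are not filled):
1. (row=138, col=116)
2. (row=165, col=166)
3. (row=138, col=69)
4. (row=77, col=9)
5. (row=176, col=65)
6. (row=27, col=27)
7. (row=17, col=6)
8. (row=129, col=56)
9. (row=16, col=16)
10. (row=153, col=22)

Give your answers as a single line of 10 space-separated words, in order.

(138,116): row=0b10001010, col=0b1110100, row AND col = 0b0 = 0; 0 != 116 -> empty
(165,166): col outside [0, 165] -> not filled
(138,69): row=0b10001010, col=0b1000101, row AND col = 0b0 = 0; 0 != 69 -> empty
(77,9): row=0b1001101, col=0b1001, row AND col = 0b1001 = 9; 9 == 9 -> filled
(176,65): row=0b10110000, col=0b1000001, row AND col = 0b0 = 0; 0 != 65 -> empty
(27,27): row=0b11011, col=0b11011, row AND col = 0b11011 = 27; 27 == 27 -> filled
(17,6): row=0b10001, col=0b110, row AND col = 0b0 = 0; 0 != 6 -> empty
(129,56): row=0b10000001, col=0b111000, row AND col = 0b0 = 0; 0 != 56 -> empty
(16,16): row=0b10000, col=0b10000, row AND col = 0b10000 = 16; 16 == 16 -> filled
(153,22): row=0b10011001, col=0b10110, row AND col = 0b10000 = 16; 16 != 22 -> empty

Answer: no no no yes no yes no no yes no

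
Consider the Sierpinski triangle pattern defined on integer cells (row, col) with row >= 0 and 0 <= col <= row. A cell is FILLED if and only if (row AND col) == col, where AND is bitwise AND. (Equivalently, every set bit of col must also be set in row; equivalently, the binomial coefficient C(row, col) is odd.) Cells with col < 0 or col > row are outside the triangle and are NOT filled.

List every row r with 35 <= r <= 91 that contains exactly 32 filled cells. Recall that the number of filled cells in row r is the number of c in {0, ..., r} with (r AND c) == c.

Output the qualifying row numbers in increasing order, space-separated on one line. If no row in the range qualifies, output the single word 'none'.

Answer: 47 55 59 61 62 79 87 91

Derivation:
Row r has 2^popcount(r) filled cells, so we need popcount(r) = log2(32) = 5.
Scan r = 35..91 and keep those with exactly 5 one-bits:
r=35=100011 popcount=3 -> skip
r=36=100100 popcount=2 -> skip
r=37=100101 popcount=3 -> skip
r=38=100110 popcount=3 -> skip
r=39=100111 popcount=4 -> skip
r=40=101000 popcount=2 -> skip
r=41=101001 popcount=3 -> skip
r=42=101010 popcount=3 -> skip
r=43=101011 popcount=4 -> skip
r=44=101100 popcount=3 -> skip
r=45=101101 popcount=4 -> skip
r=46=101110 popcount=4 -> skip
r=47=101111 popcount=5 -> KEEP
r=48=110000 popcount=2 -> skip
r=49=110001 popcount=3 -> skip
r=50=110010 popcount=3 -> skip
r=51=110011 popcount=4 -> skip
r=52=110100 popcount=3 -> skip
r=53=110101 popcount=4 -> skip
r=54=110110 popcount=4 -> skip
r=55=110111 popcount=5 -> KEEP
r=56=111000 popcount=3 -> skip
r=57=111001 popcount=4 -> skip
r=58=111010 popcount=4 -> skip
r=59=111011 popcount=5 -> KEEP
r=60=111100 popcount=4 -> skip
r=61=111101 popcount=5 -> KEEP
r=62=111110 popcount=5 -> KEEP
r=63=111111 popcount=6 -> skip
r=64=1000000 popcount=1 -> skip
r=65=1000001 popcount=2 -> skip
r=66=1000010 popcount=2 -> skip
r=67=1000011 popcount=3 -> skip
r=68=1000100 popcount=2 -> skip
r=69=1000101 popcount=3 -> skip
r=70=1000110 popcount=3 -> skip
r=71=1000111 popcount=4 -> skip
r=72=1001000 popcount=2 -> skip
r=73=1001001 popcount=3 -> skip
r=74=1001010 popcount=3 -> skip
r=75=1001011 popcount=4 -> skip
r=76=1001100 popcount=3 -> skip
r=77=1001101 popcount=4 -> skip
r=78=1001110 popcount=4 -> skip
r=79=1001111 popcount=5 -> KEEP
r=80=1010000 popcount=2 -> skip
r=81=1010001 popcount=3 -> skip
r=82=1010010 popcount=3 -> skip
r=83=1010011 popcount=4 -> skip
r=84=1010100 popcount=3 -> skip
r=85=1010101 popcount=4 -> skip
r=86=1010110 popcount=4 -> skip
r=87=1010111 popcount=5 -> KEEP
r=88=1011000 popcount=3 -> skip
r=89=1011001 popcount=4 -> skip
r=90=1011010 popcount=4 -> skip
r=91=1011011 popcount=5 -> KEEP
Kept rows: 47 55 59 61 62 79 87 91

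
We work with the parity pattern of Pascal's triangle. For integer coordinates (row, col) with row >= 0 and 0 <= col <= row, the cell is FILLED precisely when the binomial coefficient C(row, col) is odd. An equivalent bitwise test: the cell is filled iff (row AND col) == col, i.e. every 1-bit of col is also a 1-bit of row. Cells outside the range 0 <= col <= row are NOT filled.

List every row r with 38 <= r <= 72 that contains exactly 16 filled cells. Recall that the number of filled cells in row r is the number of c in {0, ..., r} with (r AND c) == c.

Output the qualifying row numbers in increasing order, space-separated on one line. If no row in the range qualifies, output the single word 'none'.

Answer: 39 43 45 46 51 53 54 57 58 60 71

Derivation:
Row r has 2^popcount(r) filled cells, so we need popcount(r) = log2(16) = 4.
Scan r = 38..72 and keep those with exactly 4 one-bits:
r=38=100110 popcount=3 -> skip
r=39=100111 popcount=4 -> KEEP
r=40=101000 popcount=2 -> skip
r=41=101001 popcount=3 -> skip
r=42=101010 popcount=3 -> skip
r=43=101011 popcount=4 -> KEEP
r=44=101100 popcount=3 -> skip
r=45=101101 popcount=4 -> KEEP
r=46=101110 popcount=4 -> KEEP
r=47=101111 popcount=5 -> skip
r=48=110000 popcount=2 -> skip
r=49=110001 popcount=3 -> skip
r=50=110010 popcount=3 -> skip
r=51=110011 popcount=4 -> KEEP
r=52=110100 popcount=3 -> skip
r=53=110101 popcount=4 -> KEEP
r=54=110110 popcount=4 -> KEEP
r=55=110111 popcount=5 -> skip
r=56=111000 popcount=3 -> skip
r=57=111001 popcount=4 -> KEEP
r=58=111010 popcount=4 -> KEEP
r=59=111011 popcount=5 -> skip
r=60=111100 popcount=4 -> KEEP
r=61=111101 popcount=5 -> skip
r=62=111110 popcount=5 -> skip
r=63=111111 popcount=6 -> skip
r=64=1000000 popcount=1 -> skip
r=65=1000001 popcount=2 -> skip
r=66=1000010 popcount=2 -> skip
r=67=1000011 popcount=3 -> skip
r=68=1000100 popcount=2 -> skip
r=69=1000101 popcount=3 -> skip
r=70=1000110 popcount=3 -> skip
r=71=1000111 popcount=4 -> KEEP
r=72=1001000 popcount=2 -> skip
Kept rows: 39 43 45 46 51 53 54 57 58 60 71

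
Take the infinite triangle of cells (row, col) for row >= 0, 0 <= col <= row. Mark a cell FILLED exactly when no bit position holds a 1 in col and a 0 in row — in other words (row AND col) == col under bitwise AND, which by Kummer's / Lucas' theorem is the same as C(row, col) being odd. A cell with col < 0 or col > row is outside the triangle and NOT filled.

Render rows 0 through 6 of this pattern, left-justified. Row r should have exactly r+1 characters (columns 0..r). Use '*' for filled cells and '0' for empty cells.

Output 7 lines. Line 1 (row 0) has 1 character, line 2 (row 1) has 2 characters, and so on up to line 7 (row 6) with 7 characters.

Answer: *
**
*0*
****
*000*
**00**
*0*0*0*

Derivation:
r0=0: *
r1=1: **
r2=10: *0*
r3=11: ****
r4=100: *000*
r5=101: **00**
r6=110: *0*0*0*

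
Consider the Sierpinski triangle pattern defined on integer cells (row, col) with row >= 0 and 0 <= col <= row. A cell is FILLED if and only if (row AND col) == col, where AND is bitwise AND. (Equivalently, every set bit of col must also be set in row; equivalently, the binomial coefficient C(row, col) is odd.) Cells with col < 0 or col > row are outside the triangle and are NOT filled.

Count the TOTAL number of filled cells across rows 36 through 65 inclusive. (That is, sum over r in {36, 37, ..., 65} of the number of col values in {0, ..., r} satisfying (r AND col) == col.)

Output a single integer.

r36=100100 pc2: +4 =4
r37=100101 pc3: +8 =12
r38=100110 pc3: +8 =20
r39=100111 pc4: +16 =36
r40=101000 pc2: +4 =40
r41=101001 pc3: +8 =48
r42=101010 pc3: +8 =56
r43=101011 pc4: +16 =72
r44=101100 pc3: +8 =80
r45=101101 pc4: +16 =96
r46=101110 pc4: +16 =112
r47=101111 pc5: +32 =144
r48=110000 pc2: +4 =148
r49=110001 pc3: +8 =156
r50=110010 pc3: +8 =164
r51=110011 pc4: +16 =180
r52=110100 pc3: +8 =188
r53=110101 pc4: +16 =204
r54=110110 pc4: +16 =220
r55=110111 pc5: +32 =252
r56=111000 pc3: +8 =260
r57=111001 pc4: +16 =276
r58=111010 pc4: +16 =292
r59=111011 pc5: +32 =324
r60=111100 pc4: +16 =340
r61=111101 pc5: +32 =372
r62=111110 pc5: +32 =404
r63=111111 pc6: +64 =468
r64=1000000 pc1: +2 =470
r65=1000001 pc2: +4 =474

Answer: 474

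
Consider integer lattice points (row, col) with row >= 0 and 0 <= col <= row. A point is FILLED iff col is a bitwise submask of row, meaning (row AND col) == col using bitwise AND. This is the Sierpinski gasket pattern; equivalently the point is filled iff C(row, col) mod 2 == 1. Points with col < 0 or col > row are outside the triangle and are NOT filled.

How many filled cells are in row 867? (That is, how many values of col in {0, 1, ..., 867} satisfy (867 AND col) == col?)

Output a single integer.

867 in binary = 1101100011
popcount(867) = number of 1-bits in 1101100011 = 6
A col c satisfies (867 AND c) == c iff every set bit of c is also set in 867; each of the 6 set bits of 867 can independently be on or off in c.
count = 2^6 = 64

Answer: 64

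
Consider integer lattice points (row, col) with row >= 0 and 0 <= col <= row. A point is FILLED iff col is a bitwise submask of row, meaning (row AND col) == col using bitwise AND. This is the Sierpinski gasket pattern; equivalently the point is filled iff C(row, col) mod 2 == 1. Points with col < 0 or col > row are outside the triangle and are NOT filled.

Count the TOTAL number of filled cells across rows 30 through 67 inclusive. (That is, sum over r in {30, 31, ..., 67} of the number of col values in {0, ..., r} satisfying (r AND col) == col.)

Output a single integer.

Answer: 552

Derivation:
r30=11110 pc4: +16 =16
r31=11111 pc5: +32 =48
r32=100000 pc1: +2 =50
r33=100001 pc2: +4 =54
r34=100010 pc2: +4 =58
r35=100011 pc3: +8 =66
r36=100100 pc2: +4 =70
r37=100101 pc3: +8 =78
r38=100110 pc3: +8 =86
r39=100111 pc4: +16 =102
r40=101000 pc2: +4 =106
r41=101001 pc3: +8 =114
r42=101010 pc3: +8 =122
r43=101011 pc4: +16 =138
r44=101100 pc3: +8 =146
r45=101101 pc4: +16 =162
r46=101110 pc4: +16 =178
r47=101111 pc5: +32 =210
r48=110000 pc2: +4 =214
r49=110001 pc3: +8 =222
r50=110010 pc3: +8 =230
r51=110011 pc4: +16 =246
r52=110100 pc3: +8 =254
r53=110101 pc4: +16 =270
r54=110110 pc4: +16 =286
r55=110111 pc5: +32 =318
r56=111000 pc3: +8 =326
r57=111001 pc4: +16 =342
r58=111010 pc4: +16 =358
r59=111011 pc5: +32 =390
r60=111100 pc4: +16 =406
r61=111101 pc5: +32 =438
r62=111110 pc5: +32 =470
r63=111111 pc6: +64 =534
r64=1000000 pc1: +2 =536
r65=1000001 pc2: +4 =540
r66=1000010 pc2: +4 =544
r67=1000011 pc3: +8 =552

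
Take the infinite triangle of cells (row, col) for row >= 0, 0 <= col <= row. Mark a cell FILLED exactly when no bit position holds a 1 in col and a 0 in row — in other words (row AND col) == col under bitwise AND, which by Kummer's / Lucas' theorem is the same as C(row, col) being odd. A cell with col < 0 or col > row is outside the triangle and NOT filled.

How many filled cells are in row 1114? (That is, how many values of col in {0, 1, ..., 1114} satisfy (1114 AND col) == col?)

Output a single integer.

1114 in binary = 10001011010
popcount(1114) = number of 1-bits in 10001011010 = 5
A col c satisfies (1114 AND c) == c iff every set bit of c is also set in 1114; each of the 5 set bits of 1114 can independently be on or off in c.
count = 2^5 = 32

Answer: 32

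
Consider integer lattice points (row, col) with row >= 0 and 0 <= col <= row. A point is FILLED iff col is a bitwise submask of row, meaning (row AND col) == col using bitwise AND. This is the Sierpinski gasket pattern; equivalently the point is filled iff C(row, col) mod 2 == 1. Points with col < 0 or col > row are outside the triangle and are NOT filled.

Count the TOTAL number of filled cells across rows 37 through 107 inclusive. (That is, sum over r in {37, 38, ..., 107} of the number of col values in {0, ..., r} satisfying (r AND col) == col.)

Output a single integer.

r37=100101 pc3: +8 =8
r38=100110 pc3: +8 =16
r39=100111 pc4: +16 =32
r40=101000 pc2: +4 =36
r41=101001 pc3: +8 =44
r42=101010 pc3: +8 =52
r43=101011 pc4: +16 =68
r44=101100 pc3: +8 =76
r45=101101 pc4: +16 =92
r46=101110 pc4: +16 =108
r47=101111 pc5: +32 =140
r48=110000 pc2: +4 =144
r49=110001 pc3: +8 =152
r50=110010 pc3: +8 =160
r51=110011 pc4: +16 =176
r52=110100 pc3: +8 =184
r53=110101 pc4: +16 =200
r54=110110 pc4: +16 =216
r55=110111 pc5: +32 =248
r56=111000 pc3: +8 =256
r57=111001 pc4: +16 =272
r58=111010 pc4: +16 =288
r59=111011 pc5: +32 =320
r60=111100 pc4: +16 =336
r61=111101 pc5: +32 =368
r62=111110 pc5: +32 =400
r63=111111 pc6: +64 =464
r64=1000000 pc1: +2 =466
r65=1000001 pc2: +4 =470
r66=1000010 pc2: +4 =474
r67=1000011 pc3: +8 =482
r68=1000100 pc2: +4 =486
r69=1000101 pc3: +8 =494
r70=1000110 pc3: +8 =502
r71=1000111 pc4: +16 =518
r72=1001000 pc2: +4 =522
r73=1001001 pc3: +8 =530
r74=1001010 pc3: +8 =538
r75=1001011 pc4: +16 =554
r76=1001100 pc3: +8 =562
r77=1001101 pc4: +16 =578
r78=1001110 pc4: +16 =594
r79=1001111 pc5: +32 =626
r80=1010000 pc2: +4 =630
r81=1010001 pc3: +8 =638
r82=1010010 pc3: +8 =646
r83=1010011 pc4: +16 =662
r84=1010100 pc3: +8 =670
r85=1010101 pc4: +16 =686
r86=1010110 pc4: +16 =702
r87=1010111 pc5: +32 =734
r88=1011000 pc3: +8 =742
r89=1011001 pc4: +16 =758
r90=1011010 pc4: +16 =774
r91=1011011 pc5: +32 =806
r92=1011100 pc4: +16 =822
r93=1011101 pc5: +32 =854
r94=1011110 pc5: +32 =886
r95=1011111 pc6: +64 =950
r96=1100000 pc2: +4 =954
r97=1100001 pc3: +8 =962
r98=1100010 pc3: +8 =970
r99=1100011 pc4: +16 =986
r100=1100100 pc3: +8 =994
r101=1100101 pc4: +16 =1010
r102=1100110 pc4: +16 =1026
r103=1100111 pc5: +32 =1058
r104=1101000 pc3: +8 =1066
r105=1101001 pc4: +16 =1082
r106=1101010 pc4: +16 =1098
r107=1101011 pc5: +32 =1130

Answer: 1130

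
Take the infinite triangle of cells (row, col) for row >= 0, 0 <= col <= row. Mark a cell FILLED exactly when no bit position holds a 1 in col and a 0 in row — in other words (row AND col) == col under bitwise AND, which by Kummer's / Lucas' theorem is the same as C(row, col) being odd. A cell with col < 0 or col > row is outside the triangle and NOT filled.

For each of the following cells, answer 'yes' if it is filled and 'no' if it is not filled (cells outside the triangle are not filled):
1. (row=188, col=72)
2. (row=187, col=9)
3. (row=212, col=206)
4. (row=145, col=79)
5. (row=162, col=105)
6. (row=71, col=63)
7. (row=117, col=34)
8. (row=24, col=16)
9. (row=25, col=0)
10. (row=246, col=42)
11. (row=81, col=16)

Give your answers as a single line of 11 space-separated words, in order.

Answer: no yes no no no no no yes yes no yes

Derivation:
(188,72): row=0b10111100, col=0b1001000, row AND col = 0b1000 = 8; 8 != 72 -> empty
(187,9): row=0b10111011, col=0b1001, row AND col = 0b1001 = 9; 9 == 9 -> filled
(212,206): row=0b11010100, col=0b11001110, row AND col = 0b11000100 = 196; 196 != 206 -> empty
(145,79): row=0b10010001, col=0b1001111, row AND col = 0b1 = 1; 1 != 79 -> empty
(162,105): row=0b10100010, col=0b1101001, row AND col = 0b100000 = 32; 32 != 105 -> empty
(71,63): row=0b1000111, col=0b111111, row AND col = 0b111 = 7; 7 != 63 -> empty
(117,34): row=0b1110101, col=0b100010, row AND col = 0b100000 = 32; 32 != 34 -> empty
(24,16): row=0b11000, col=0b10000, row AND col = 0b10000 = 16; 16 == 16 -> filled
(25,0): row=0b11001, col=0b0, row AND col = 0b0 = 0; 0 == 0 -> filled
(246,42): row=0b11110110, col=0b101010, row AND col = 0b100010 = 34; 34 != 42 -> empty
(81,16): row=0b1010001, col=0b10000, row AND col = 0b10000 = 16; 16 == 16 -> filled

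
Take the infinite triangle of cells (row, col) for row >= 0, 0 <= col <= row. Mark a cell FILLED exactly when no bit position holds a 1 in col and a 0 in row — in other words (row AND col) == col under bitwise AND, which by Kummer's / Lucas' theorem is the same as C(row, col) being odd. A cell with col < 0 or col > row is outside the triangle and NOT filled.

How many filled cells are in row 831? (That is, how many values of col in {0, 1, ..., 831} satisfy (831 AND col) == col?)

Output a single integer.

831 in binary = 1100111111
popcount(831) = number of 1-bits in 1100111111 = 8
A col c satisfies (831 AND c) == c iff every set bit of c is also set in 831; each of the 8 set bits of 831 can independently be on or off in c.
count = 2^8 = 256

Answer: 256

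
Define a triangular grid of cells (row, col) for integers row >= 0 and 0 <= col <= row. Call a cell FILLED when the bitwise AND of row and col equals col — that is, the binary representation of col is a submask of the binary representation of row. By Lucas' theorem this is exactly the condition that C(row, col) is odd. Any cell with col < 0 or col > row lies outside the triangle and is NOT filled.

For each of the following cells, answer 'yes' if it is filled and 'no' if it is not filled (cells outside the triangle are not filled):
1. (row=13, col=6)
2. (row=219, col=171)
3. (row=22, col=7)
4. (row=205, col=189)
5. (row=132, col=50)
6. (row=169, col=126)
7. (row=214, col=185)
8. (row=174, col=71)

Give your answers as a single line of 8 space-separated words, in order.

Answer: no no no no no no no no

Derivation:
(13,6): row=0b1101, col=0b110, row AND col = 0b100 = 4; 4 != 6 -> empty
(219,171): row=0b11011011, col=0b10101011, row AND col = 0b10001011 = 139; 139 != 171 -> empty
(22,7): row=0b10110, col=0b111, row AND col = 0b110 = 6; 6 != 7 -> empty
(205,189): row=0b11001101, col=0b10111101, row AND col = 0b10001101 = 141; 141 != 189 -> empty
(132,50): row=0b10000100, col=0b110010, row AND col = 0b0 = 0; 0 != 50 -> empty
(169,126): row=0b10101001, col=0b1111110, row AND col = 0b101000 = 40; 40 != 126 -> empty
(214,185): row=0b11010110, col=0b10111001, row AND col = 0b10010000 = 144; 144 != 185 -> empty
(174,71): row=0b10101110, col=0b1000111, row AND col = 0b110 = 6; 6 != 71 -> empty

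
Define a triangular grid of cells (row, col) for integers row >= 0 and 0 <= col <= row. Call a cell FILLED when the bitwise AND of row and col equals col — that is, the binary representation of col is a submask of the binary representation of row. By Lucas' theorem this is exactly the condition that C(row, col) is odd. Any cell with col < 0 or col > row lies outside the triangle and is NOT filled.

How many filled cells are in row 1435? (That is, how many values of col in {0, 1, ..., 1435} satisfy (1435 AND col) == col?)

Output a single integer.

Answer: 128

Derivation:
1435 in binary = 10110011011
popcount(1435) = number of 1-bits in 10110011011 = 7
A col c satisfies (1435 AND c) == c iff every set bit of c is also set in 1435; each of the 7 set bits of 1435 can independently be on or off in c.
count = 2^7 = 128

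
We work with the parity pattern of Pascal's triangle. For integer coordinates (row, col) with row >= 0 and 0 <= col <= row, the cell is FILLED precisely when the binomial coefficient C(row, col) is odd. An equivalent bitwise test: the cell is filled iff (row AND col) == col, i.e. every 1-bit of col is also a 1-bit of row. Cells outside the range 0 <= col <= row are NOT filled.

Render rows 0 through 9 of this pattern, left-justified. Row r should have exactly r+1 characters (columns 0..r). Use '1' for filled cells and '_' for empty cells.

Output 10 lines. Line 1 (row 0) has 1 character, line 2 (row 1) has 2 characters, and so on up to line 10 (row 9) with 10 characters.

Answer: 1
11
1_1
1111
1___1
11__11
1_1_1_1
11111111
1_______1
11______11

Derivation:
r0=0: 1
r1=1: 11
r2=10: 1_1
r3=11: 1111
r4=100: 1___1
r5=101: 11__11
r6=110: 1_1_1_1
r7=111: 11111111
r8=1000: 1_______1
r9=1001: 11______11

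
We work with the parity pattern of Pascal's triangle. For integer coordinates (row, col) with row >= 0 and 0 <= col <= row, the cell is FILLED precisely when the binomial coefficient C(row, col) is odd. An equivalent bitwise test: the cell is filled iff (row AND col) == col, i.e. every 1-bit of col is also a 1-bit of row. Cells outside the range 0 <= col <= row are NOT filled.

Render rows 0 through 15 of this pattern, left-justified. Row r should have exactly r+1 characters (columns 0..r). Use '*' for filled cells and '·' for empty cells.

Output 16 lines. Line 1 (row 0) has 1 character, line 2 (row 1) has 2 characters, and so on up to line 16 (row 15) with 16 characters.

r0=0: *
r1=1: **
r2=10: *·*
r3=11: ****
r4=100: *···*
r5=101: **··**
r6=110: *·*·*·*
r7=111: ********
r8=1000: *·······*
r9=1001: **······**
r10=1010: *·*·····*·*
r11=1011: ****····****
r12=1100: *···*···*···*
r13=1101: **··**··**··**
r14=1110: *·*·*·*·*·*·*·*
r15=1111: ****************

Answer: *
**
*·*
****
*···*
**··**
*·*·*·*
********
*·······*
**······**
*·*·····*·*
****····****
*···*···*···*
**··**··**··**
*·*·*·*·*·*·*·*
****************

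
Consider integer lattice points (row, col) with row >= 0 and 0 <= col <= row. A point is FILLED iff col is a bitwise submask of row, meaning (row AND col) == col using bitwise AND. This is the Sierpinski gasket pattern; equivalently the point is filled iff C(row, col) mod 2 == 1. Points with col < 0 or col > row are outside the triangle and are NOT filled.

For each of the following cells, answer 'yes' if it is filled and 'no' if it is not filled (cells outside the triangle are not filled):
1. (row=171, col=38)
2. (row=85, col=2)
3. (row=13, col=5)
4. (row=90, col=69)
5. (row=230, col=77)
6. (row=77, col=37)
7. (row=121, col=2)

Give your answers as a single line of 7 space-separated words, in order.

(171,38): row=0b10101011, col=0b100110, row AND col = 0b100010 = 34; 34 != 38 -> empty
(85,2): row=0b1010101, col=0b10, row AND col = 0b0 = 0; 0 != 2 -> empty
(13,5): row=0b1101, col=0b101, row AND col = 0b101 = 5; 5 == 5 -> filled
(90,69): row=0b1011010, col=0b1000101, row AND col = 0b1000000 = 64; 64 != 69 -> empty
(230,77): row=0b11100110, col=0b1001101, row AND col = 0b1000100 = 68; 68 != 77 -> empty
(77,37): row=0b1001101, col=0b100101, row AND col = 0b101 = 5; 5 != 37 -> empty
(121,2): row=0b1111001, col=0b10, row AND col = 0b0 = 0; 0 != 2 -> empty

Answer: no no yes no no no no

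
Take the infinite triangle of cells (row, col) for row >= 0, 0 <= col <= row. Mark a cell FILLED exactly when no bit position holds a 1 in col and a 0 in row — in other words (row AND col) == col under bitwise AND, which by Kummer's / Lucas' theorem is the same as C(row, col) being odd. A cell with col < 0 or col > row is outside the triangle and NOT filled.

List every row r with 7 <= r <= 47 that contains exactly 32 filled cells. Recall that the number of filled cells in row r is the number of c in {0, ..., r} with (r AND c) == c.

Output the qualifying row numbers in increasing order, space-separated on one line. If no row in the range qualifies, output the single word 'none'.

Answer: 31 47

Derivation:
Row r has 2^popcount(r) filled cells, so we need popcount(r) = log2(32) = 5.
Scan r = 7..47 and keep those with exactly 5 one-bits:
r=7=111 popcount=3 -> skip
r=8=1000 popcount=1 -> skip
r=9=1001 popcount=2 -> skip
r=10=1010 popcount=2 -> skip
r=11=1011 popcount=3 -> skip
r=12=1100 popcount=2 -> skip
r=13=1101 popcount=3 -> skip
r=14=1110 popcount=3 -> skip
r=15=1111 popcount=4 -> skip
r=16=10000 popcount=1 -> skip
r=17=10001 popcount=2 -> skip
r=18=10010 popcount=2 -> skip
r=19=10011 popcount=3 -> skip
r=20=10100 popcount=2 -> skip
r=21=10101 popcount=3 -> skip
r=22=10110 popcount=3 -> skip
r=23=10111 popcount=4 -> skip
r=24=11000 popcount=2 -> skip
r=25=11001 popcount=3 -> skip
r=26=11010 popcount=3 -> skip
r=27=11011 popcount=4 -> skip
r=28=11100 popcount=3 -> skip
r=29=11101 popcount=4 -> skip
r=30=11110 popcount=4 -> skip
r=31=11111 popcount=5 -> KEEP
r=32=100000 popcount=1 -> skip
r=33=100001 popcount=2 -> skip
r=34=100010 popcount=2 -> skip
r=35=100011 popcount=3 -> skip
r=36=100100 popcount=2 -> skip
r=37=100101 popcount=3 -> skip
r=38=100110 popcount=3 -> skip
r=39=100111 popcount=4 -> skip
r=40=101000 popcount=2 -> skip
r=41=101001 popcount=3 -> skip
r=42=101010 popcount=3 -> skip
r=43=101011 popcount=4 -> skip
r=44=101100 popcount=3 -> skip
r=45=101101 popcount=4 -> skip
r=46=101110 popcount=4 -> skip
r=47=101111 popcount=5 -> KEEP
Kept rows: 31 47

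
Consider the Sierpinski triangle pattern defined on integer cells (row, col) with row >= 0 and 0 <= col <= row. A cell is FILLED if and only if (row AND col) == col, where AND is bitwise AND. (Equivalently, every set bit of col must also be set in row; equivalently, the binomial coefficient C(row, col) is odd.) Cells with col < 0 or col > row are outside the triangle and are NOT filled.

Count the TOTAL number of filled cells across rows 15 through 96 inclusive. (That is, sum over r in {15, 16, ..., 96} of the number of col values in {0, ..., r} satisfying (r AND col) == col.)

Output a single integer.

Answer: 1154

Derivation:
r15=1111 pc4: +16 =16
r16=10000 pc1: +2 =18
r17=10001 pc2: +4 =22
r18=10010 pc2: +4 =26
r19=10011 pc3: +8 =34
r20=10100 pc2: +4 =38
r21=10101 pc3: +8 =46
r22=10110 pc3: +8 =54
r23=10111 pc4: +16 =70
r24=11000 pc2: +4 =74
r25=11001 pc3: +8 =82
r26=11010 pc3: +8 =90
r27=11011 pc4: +16 =106
r28=11100 pc3: +8 =114
r29=11101 pc4: +16 =130
r30=11110 pc4: +16 =146
r31=11111 pc5: +32 =178
r32=100000 pc1: +2 =180
r33=100001 pc2: +4 =184
r34=100010 pc2: +4 =188
r35=100011 pc3: +8 =196
r36=100100 pc2: +4 =200
r37=100101 pc3: +8 =208
r38=100110 pc3: +8 =216
r39=100111 pc4: +16 =232
r40=101000 pc2: +4 =236
r41=101001 pc3: +8 =244
r42=101010 pc3: +8 =252
r43=101011 pc4: +16 =268
r44=101100 pc3: +8 =276
r45=101101 pc4: +16 =292
r46=101110 pc4: +16 =308
r47=101111 pc5: +32 =340
r48=110000 pc2: +4 =344
r49=110001 pc3: +8 =352
r50=110010 pc3: +8 =360
r51=110011 pc4: +16 =376
r52=110100 pc3: +8 =384
r53=110101 pc4: +16 =400
r54=110110 pc4: +16 =416
r55=110111 pc5: +32 =448
r56=111000 pc3: +8 =456
r57=111001 pc4: +16 =472
r58=111010 pc4: +16 =488
r59=111011 pc5: +32 =520
r60=111100 pc4: +16 =536
r61=111101 pc5: +32 =568
r62=111110 pc5: +32 =600
r63=111111 pc6: +64 =664
r64=1000000 pc1: +2 =666
r65=1000001 pc2: +4 =670
r66=1000010 pc2: +4 =674
r67=1000011 pc3: +8 =682
r68=1000100 pc2: +4 =686
r69=1000101 pc3: +8 =694
r70=1000110 pc3: +8 =702
r71=1000111 pc4: +16 =718
r72=1001000 pc2: +4 =722
r73=1001001 pc3: +8 =730
r74=1001010 pc3: +8 =738
r75=1001011 pc4: +16 =754
r76=1001100 pc3: +8 =762
r77=1001101 pc4: +16 =778
r78=1001110 pc4: +16 =794
r79=1001111 pc5: +32 =826
r80=1010000 pc2: +4 =830
r81=1010001 pc3: +8 =838
r82=1010010 pc3: +8 =846
r83=1010011 pc4: +16 =862
r84=1010100 pc3: +8 =870
r85=1010101 pc4: +16 =886
r86=1010110 pc4: +16 =902
r87=1010111 pc5: +32 =934
r88=1011000 pc3: +8 =942
r89=1011001 pc4: +16 =958
r90=1011010 pc4: +16 =974
r91=1011011 pc5: +32 =1006
r92=1011100 pc4: +16 =1022
r93=1011101 pc5: +32 =1054
r94=1011110 pc5: +32 =1086
r95=1011111 pc6: +64 =1150
r96=1100000 pc2: +4 =1154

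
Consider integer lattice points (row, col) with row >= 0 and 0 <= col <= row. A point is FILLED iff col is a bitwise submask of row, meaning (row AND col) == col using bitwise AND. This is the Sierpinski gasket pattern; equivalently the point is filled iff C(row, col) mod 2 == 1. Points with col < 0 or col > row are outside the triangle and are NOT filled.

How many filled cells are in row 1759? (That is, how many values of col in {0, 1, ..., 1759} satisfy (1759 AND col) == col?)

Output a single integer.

1759 in binary = 11011011111
popcount(1759) = number of 1-bits in 11011011111 = 9
A col c satisfies (1759 AND c) == c iff every set bit of c is also set in 1759; each of the 9 set bits of 1759 can independently be on or off in c.
count = 2^9 = 512

Answer: 512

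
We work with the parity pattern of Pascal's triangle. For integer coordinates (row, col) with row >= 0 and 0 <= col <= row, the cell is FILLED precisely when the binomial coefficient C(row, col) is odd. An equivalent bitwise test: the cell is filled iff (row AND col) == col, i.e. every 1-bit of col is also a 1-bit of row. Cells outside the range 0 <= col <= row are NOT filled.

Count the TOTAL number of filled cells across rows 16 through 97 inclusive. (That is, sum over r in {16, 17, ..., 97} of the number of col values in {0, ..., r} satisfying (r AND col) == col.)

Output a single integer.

r16=10000 pc1: +2 =2
r17=10001 pc2: +4 =6
r18=10010 pc2: +4 =10
r19=10011 pc3: +8 =18
r20=10100 pc2: +4 =22
r21=10101 pc3: +8 =30
r22=10110 pc3: +8 =38
r23=10111 pc4: +16 =54
r24=11000 pc2: +4 =58
r25=11001 pc3: +8 =66
r26=11010 pc3: +8 =74
r27=11011 pc4: +16 =90
r28=11100 pc3: +8 =98
r29=11101 pc4: +16 =114
r30=11110 pc4: +16 =130
r31=11111 pc5: +32 =162
r32=100000 pc1: +2 =164
r33=100001 pc2: +4 =168
r34=100010 pc2: +4 =172
r35=100011 pc3: +8 =180
r36=100100 pc2: +4 =184
r37=100101 pc3: +8 =192
r38=100110 pc3: +8 =200
r39=100111 pc4: +16 =216
r40=101000 pc2: +4 =220
r41=101001 pc3: +8 =228
r42=101010 pc3: +8 =236
r43=101011 pc4: +16 =252
r44=101100 pc3: +8 =260
r45=101101 pc4: +16 =276
r46=101110 pc4: +16 =292
r47=101111 pc5: +32 =324
r48=110000 pc2: +4 =328
r49=110001 pc3: +8 =336
r50=110010 pc3: +8 =344
r51=110011 pc4: +16 =360
r52=110100 pc3: +8 =368
r53=110101 pc4: +16 =384
r54=110110 pc4: +16 =400
r55=110111 pc5: +32 =432
r56=111000 pc3: +8 =440
r57=111001 pc4: +16 =456
r58=111010 pc4: +16 =472
r59=111011 pc5: +32 =504
r60=111100 pc4: +16 =520
r61=111101 pc5: +32 =552
r62=111110 pc5: +32 =584
r63=111111 pc6: +64 =648
r64=1000000 pc1: +2 =650
r65=1000001 pc2: +4 =654
r66=1000010 pc2: +4 =658
r67=1000011 pc3: +8 =666
r68=1000100 pc2: +4 =670
r69=1000101 pc3: +8 =678
r70=1000110 pc3: +8 =686
r71=1000111 pc4: +16 =702
r72=1001000 pc2: +4 =706
r73=1001001 pc3: +8 =714
r74=1001010 pc3: +8 =722
r75=1001011 pc4: +16 =738
r76=1001100 pc3: +8 =746
r77=1001101 pc4: +16 =762
r78=1001110 pc4: +16 =778
r79=1001111 pc5: +32 =810
r80=1010000 pc2: +4 =814
r81=1010001 pc3: +8 =822
r82=1010010 pc3: +8 =830
r83=1010011 pc4: +16 =846
r84=1010100 pc3: +8 =854
r85=1010101 pc4: +16 =870
r86=1010110 pc4: +16 =886
r87=1010111 pc5: +32 =918
r88=1011000 pc3: +8 =926
r89=1011001 pc4: +16 =942
r90=1011010 pc4: +16 =958
r91=1011011 pc5: +32 =990
r92=1011100 pc4: +16 =1006
r93=1011101 pc5: +32 =1038
r94=1011110 pc5: +32 =1070
r95=1011111 pc6: +64 =1134
r96=1100000 pc2: +4 =1138
r97=1100001 pc3: +8 =1146

Answer: 1146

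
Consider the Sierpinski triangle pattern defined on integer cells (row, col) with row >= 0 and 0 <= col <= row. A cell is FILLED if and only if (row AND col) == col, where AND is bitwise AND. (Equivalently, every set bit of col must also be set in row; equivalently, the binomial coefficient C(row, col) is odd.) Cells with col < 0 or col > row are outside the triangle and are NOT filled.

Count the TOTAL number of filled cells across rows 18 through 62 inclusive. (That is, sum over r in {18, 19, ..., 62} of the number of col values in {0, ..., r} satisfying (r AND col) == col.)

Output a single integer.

r18=10010 pc2: +4 =4
r19=10011 pc3: +8 =12
r20=10100 pc2: +4 =16
r21=10101 pc3: +8 =24
r22=10110 pc3: +8 =32
r23=10111 pc4: +16 =48
r24=11000 pc2: +4 =52
r25=11001 pc3: +8 =60
r26=11010 pc3: +8 =68
r27=11011 pc4: +16 =84
r28=11100 pc3: +8 =92
r29=11101 pc4: +16 =108
r30=11110 pc4: +16 =124
r31=11111 pc5: +32 =156
r32=100000 pc1: +2 =158
r33=100001 pc2: +4 =162
r34=100010 pc2: +4 =166
r35=100011 pc3: +8 =174
r36=100100 pc2: +4 =178
r37=100101 pc3: +8 =186
r38=100110 pc3: +8 =194
r39=100111 pc4: +16 =210
r40=101000 pc2: +4 =214
r41=101001 pc3: +8 =222
r42=101010 pc3: +8 =230
r43=101011 pc4: +16 =246
r44=101100 pc3: +8 =254
r45=101101 pc4: +16 =270
r46=101110 pc4: +16 =286
r47=101111 pc5: +32 =318
r48=110000 pc2: +4 =322
r49=110001 pc3: +8 =330
r50=110010 pc3: +8 =338
r51=110011 pc4: +16 =354
r52=110100 pc3: +8 =362
r53=110101 pc4: +16 =378
r54=110110 pc4: +16 =394
r55=110111 pc5: +32 =426
r56=111000 pc3: +8 =434
r57=111001 pc4: +16 =450
r58=111010 pc4: +16 =466
r59=111011 pc5: +32 =498
r60=111100 pc4: +16 =514
r61=111101 pc5: +32 =546
r62=111110 pc5: +32 =578

Answer: 578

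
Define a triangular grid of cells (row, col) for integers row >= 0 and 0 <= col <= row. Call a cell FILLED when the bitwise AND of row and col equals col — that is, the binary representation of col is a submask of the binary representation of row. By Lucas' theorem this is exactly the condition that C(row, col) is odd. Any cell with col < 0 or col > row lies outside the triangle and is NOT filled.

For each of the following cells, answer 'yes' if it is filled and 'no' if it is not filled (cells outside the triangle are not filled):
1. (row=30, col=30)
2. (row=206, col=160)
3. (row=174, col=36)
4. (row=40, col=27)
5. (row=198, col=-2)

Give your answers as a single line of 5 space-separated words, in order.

(30,30): row=0b11110, col=0b11110, row AND col = 0b11110 = 30; 30 == 30 -> filled
(206,160): row=0b11001110, col=0b10100000, row AND col = 0b10000000 = 128; 128 != 160 -> empty
(174,36): row=0b10101110, col=0b100100, row AND col = 0b100100 = 36; 36 == 36 -> filled
(40,27): row=0b101000, col=0b11011, row AND col = 0b1000 = 8; 8 != 27 -> empty
(198,-2): col outside [0, 198] -> not filled

Answer: yes no yes no no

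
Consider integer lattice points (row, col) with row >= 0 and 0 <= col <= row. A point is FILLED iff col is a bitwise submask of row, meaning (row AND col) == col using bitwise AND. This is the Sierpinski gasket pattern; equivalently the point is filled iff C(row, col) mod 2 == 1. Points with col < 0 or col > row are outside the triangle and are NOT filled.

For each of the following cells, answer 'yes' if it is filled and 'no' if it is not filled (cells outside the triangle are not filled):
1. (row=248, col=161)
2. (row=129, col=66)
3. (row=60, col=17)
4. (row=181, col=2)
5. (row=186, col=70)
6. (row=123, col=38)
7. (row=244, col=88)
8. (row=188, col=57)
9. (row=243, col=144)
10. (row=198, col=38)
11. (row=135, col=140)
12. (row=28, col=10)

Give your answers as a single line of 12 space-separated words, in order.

(248,161): row=0b11111000, col=0b10100001, row AND col = 0b10100000 = 160; 160 != 161 -> empty
(129,66): row=0b10000001, col=0b1000010, row AND col = 0b0 = 0; 0 != 66 -> empty
(60,17): row=0b111100, col=0b10001, row AND col = 0b10000 = 16; 16 != 17 -> empty
(181,2): row=0b10110101, col=0b10, row AND col = 0b0 = 0; 0 != 2 -> empty
(186,70): row=0b10111010, col=0b1000110, row AND col = 0b10 = 2; 2 != 70 -> empty
(123,38): row=0b1111011, col=0b100110, row AND col = 0b100010 = 34; 34 != 38 -> empty
(244,88): row=0b11110100, col=0b1011000, row AND col = 0b1010000 = 80; 80 != 88 -> empty
(188,57): row=0b10111100, col=0b111001, row AND col = 0b111000 = 56; 56 != 57 -> empty
(243,144): row=0b11110011, col=0b10010000, row AND col = 0b10010000 = 144; 144 == 144 -> filled
(198,38): row=0b11000110, col=0b100110, row AND col = 0b110 = 6; 6 != 38 -> empty
(135,140): col outside [0, 135] -> not filled
(28,10): row=0b11100, col=0b1010, row AND col = 0b1000 = 8; 8 != 10 -> empty

Answer: no no no no no no no no yes no no no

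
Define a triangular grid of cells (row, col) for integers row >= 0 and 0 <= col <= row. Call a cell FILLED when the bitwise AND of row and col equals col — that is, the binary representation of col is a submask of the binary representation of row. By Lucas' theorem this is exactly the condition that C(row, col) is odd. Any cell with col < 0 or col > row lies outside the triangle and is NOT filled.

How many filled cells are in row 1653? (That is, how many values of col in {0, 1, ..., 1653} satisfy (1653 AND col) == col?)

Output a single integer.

1653 in binary = 11001110101
popcount(1653) = number of 1-bits in 11001110101 = 7
A col c satisfies (1653 AND c) == c iff every set bit of c is also set in 1653; each of the 7 set bits of 1653 can independently be on or off in c.
count = 2^7 = 128

Answer: 128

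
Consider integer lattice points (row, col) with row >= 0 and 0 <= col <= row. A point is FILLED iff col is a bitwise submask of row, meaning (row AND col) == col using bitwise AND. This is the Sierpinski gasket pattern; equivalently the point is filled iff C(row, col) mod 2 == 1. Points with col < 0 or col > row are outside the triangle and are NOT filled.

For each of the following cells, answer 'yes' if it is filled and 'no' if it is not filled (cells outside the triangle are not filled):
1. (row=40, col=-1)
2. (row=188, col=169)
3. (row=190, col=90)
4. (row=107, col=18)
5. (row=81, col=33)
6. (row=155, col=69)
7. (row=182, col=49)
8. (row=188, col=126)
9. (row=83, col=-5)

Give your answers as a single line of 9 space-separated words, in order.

(40,-1): col outside [0, 40] -> not filled
(188,169): row=0b10111100, col=0b10101001, row AND col = 0b10101000 = 168; 168 != 169 -> empty
(190,90): row=0b10111110, col=0b1011010, row AND col = 0b11010 = 26; 26 != 90 -> empty
(107,18): row=0b1101011, col=0b10010, row AND col = 0b10 = 2; 2 != 18 -> empty
(81,33): row=0b1010001, col=0b100001, row AND col = 0b1 = 1; 1 != 33 -> empty
(155,69): row=0b10011011, col=0b1000101, row AND col = 0b1 = 1; 1 != 69 -> empty
(182,49): row=0b10110110, col=0b110001, row AND col = 0b110000 = 48; 48 != 49 -> empty
(188,126): row=0b10111100, col=0b1111110, row AND col = 0b111100 = 60; 60 != 126 -> empty
(83,-5): col outside [0, 83] -> not filled

Answer: no no no no no no no no no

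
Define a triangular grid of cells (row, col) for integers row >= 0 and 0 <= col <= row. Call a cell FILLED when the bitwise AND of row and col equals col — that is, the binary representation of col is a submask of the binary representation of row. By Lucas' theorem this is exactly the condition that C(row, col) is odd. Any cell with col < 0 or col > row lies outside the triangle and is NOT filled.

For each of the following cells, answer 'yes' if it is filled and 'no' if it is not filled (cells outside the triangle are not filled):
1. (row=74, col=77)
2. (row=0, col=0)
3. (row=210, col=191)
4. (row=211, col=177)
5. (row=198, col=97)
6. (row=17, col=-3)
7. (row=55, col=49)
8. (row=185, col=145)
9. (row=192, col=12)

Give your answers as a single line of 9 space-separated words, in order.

Answer: no yes no no no no yes yes no

Derivation:
(74,77): col outside [0, 74] -> not filled
(0,0): row=0b0, col=0b0, row AND col = 0b0 = 0; 0 == 0 -> filled
(210,191): row=0b11010010, col=0b10111111, row AND col = 0b10010010 = 146; 146 != 191 -> empty
(211,177): row=0b11010011, col=0b10110001, row AND col = 0b10010001 = 145; 145 != 177 -> empty
(198,97): row=0b11000110, col=0b1100001, row AND col = 0b1000000 = 64; 64 != 97 -> empty
(17,-3): col outside [0, 17] -> not filled
(55,49): row=0b110111, col=0b110001, row AND col = 0b110001 = 49; 49 == 49 -> filled
(185,145): row=0b10111001, col=0b10010001, row AND col = 0b10010001 = 145; 145 == 145 -> filled
(192,12): row=0b11000000, col=0b1100, row AND col = 0b0 = 0; 0 != 12 -> empty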